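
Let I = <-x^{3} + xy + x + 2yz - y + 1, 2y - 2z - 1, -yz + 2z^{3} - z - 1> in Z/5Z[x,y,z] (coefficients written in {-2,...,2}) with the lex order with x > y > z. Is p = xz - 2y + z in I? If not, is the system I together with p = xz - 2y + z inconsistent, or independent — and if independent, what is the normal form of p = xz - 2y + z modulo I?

First compute the reduced Gröbner basis of I by Buchberger's algorithm.
f_1 = -x^{3} + xy + x + 2yz - y + 1, LT = x^{3}.
f_2 = 2y - 2z - 1, LT = y.
f_3 = -yz + 2z^{3} - z - 1, LT = yz.

S(f_2,f_3): lcm = yz. S = 2z^{3} - z^{2} + z - 1.
  leading term z^{3}: no divisor's leading term divides it; move 2z^{3} to the remainder.
  leading term z^{2}: no divisor's leading term divides it; move -z^{2} to the remainder.
  leading term z: no divisor's leading term divides it; move z to the remainder.
  leading term 1: no divisor's leading term divides it; move -1 to the remainder.
  remainder 2z^{3} - z^{2} + z - 1 ≠ 0; add h_4 = 2z^{3} - z^{2} + z - 1 to the basis.

The other S-polynomials (S(f_1,f_2), S(f_1,f_3), S(f_1,h_4), S(f_2,h_4), S(f_3,h_4)) all reduce to 0 modulo the current basis, so we have a Gröbner basis.
Inter-reduce: drop elements whose leading term is divisible by another's, tail-reduce, and make monic.
Reduced Gröbner basis: {x^{3} - xz + x - 2z^{2} + 2, y - z + 2, z^{3} + 2z^{2} - 2z + 2}.
Label its elements g_1 = x^{3} - xz + x - 2z^{2} + 2, g_2 = y - z + 2, g_3 = z^{3} + 2z^{2} - 2z + 2.

Reduce p = xz - 2y + z modulo G:
  leading term xz: no divisor's leading term divides it; move xz to the remainder.
  leading term y: subtract (-2)·g_2 from -2y + z → -z - 1
  leading term z: no divisor's leading term divides it; move -z to the remainder.
  leading term 1: no divisor's leading term divides it; move -1 to the remainder.
  normal form = xz - z - 1.
The normal form is nonzero, so p ∉ I. Since p minus its normal form lies in I, I + (p) = I + (r) where r = xz - z - 1; decide whether this ideal is the whole ring.
Run Buchberger on G together with r (pairs among the g_i already reduce to 0 since G is a Gröbner basis):
g_1 = x^{3} - xz + x - 2z^{2} + 2, LT = x^{3}.
g_2 = y - z + 2, LT = y.
g_3 = z^{3} + 2z^{2} - 2z + 2, LT = z^{3}.
r = xz - z - 1, LT = xz.

S(g_1,r): lcm = x^{3}z. S = x^{2}z + x^{2} - xz^{2} + xz - 2z^{3} + 2z.
  leading term x^{2}z: subtract (x)·r from x^{2}z + x^{2} - xz^{2} + xz - 2z^{3} + 2z → x^{2} - xz^{2} + 2xz + x - 2z^{3} + 2z
  leading term x^{2}: no divisor's leading term divides it; move x^{2} to the remainder.
  leading term xz^{2}: subtract (-z)·r from -xz^{2} + 2xz + x - 2z^{3} + 2z → 2xz + x - 2z^{3} - z^{2} + z
  leading term xz: subtract (2)·r from 2xz + x - 2z^{3} - z^{2} + z → x - 2z^{3} - z^{2} - 2z + 2
  leading term x: no divisor's leading term divides it; move x to the remainder.
  leading term z^{3}: subtract (-2)·g_3 from -2z^{3} - z^{2} - 2z + 2 → -2z^{2} - z + 1
  leading term z^{2}: no divisor's leading term divides it; move -2z^{2} to the remainder.
  leading term z: no divisor's leading term divides it; move -z to the remainder.
  leading term 1: no divisor's leading term divides it; move 1 to the remainder.
  remainder x^{2} + x - 2z^{2} - z + 1 ≠ 0; add m_5 = x^{2} + x - 2z^{2} - z + 1 to the basis.

S(g_3,r): lcm = xz^{3}. S = 2xz^{2} - 2xz + 2x + z^{3} + z^{2}.
  leading term xz^{2}: subtract (2z)·r from 2xz^{2} - 2xz + 2x + z^{3} + z^{2} → -2xz + 2x + z^{3} - 2z^{2} + 2z
  leading term xz: subtract (-2)·r from -2xz + 2x + z^{3} - 2z^{2} + 2z → 2x + z^{3} - 2z^{2} - 2
  leading term x: no divisor's leading term divides it; move 2x to the remainder.
  leading term z^{3}: subtract (1)·g_3 from z^{3} - 2z^{2} - 2 → z^{2} + 2z + 1
  leading term z^{2}: no divisor's leading term divides it; move z^{2} to the remainder.
  leading term z: no divisor's leading term divides it; move 2z to the remainder.
  leading term 1: no divisor's leading term divides it; move 1 to the remainder.
  remainder 2x + z^{2} + 2z + 1 ≠ 0; add m_6 = 2x + z^{2} + 2z + 1 to the basis.

S(r,m_5): lcm = x^{2}z. S = -2xz - x + 2z^{3} + z^{2} - z.
  leading term xz: subtract (-2)·r from -2xz - x + 2z^{3} + z^{2} - z → -x + 2z^{3} + z^{2} + 2z - 2
  leading term x: subtract (2)·m_6 from -x + 2z^{3} + z^{2} + 2z - 2 → 2z^{3} - z^{2} - 2z + 1
  leading term z^{3}: subtract (2)·g_3 from 2z^{3} - z^{2} - 2z + 1 → 2z + 2
  leading term z: no divisor's leading term divides it; move 2z to the remainder.
  leading term 1: no divisor's leading term divides it; move 2 to the remainder.
  remainder 2z + 2 ≠ 0; add m_7 = 2z + 2 to the basis.

The other S-polynomials (S(g_1,g_2), S(g_1,g_3), S(g_2,g_3), S(g_2,r), S(g_1,m_5), S(g_2,m_5), S(g_3,m_5), S(g_1,m_6), S(g_2,m_6), S(g_3,m_6), S(r,m_6), S(m_5,m_6), S(g_1,m_7), S(g_2,m_7), S(g_3,m_7), S(r,m_7), S(m_5,m_7), S(m_6,m_7)) all reduce to 0 modulo the current basis, so we have a Gröbner basis.
Inter-reduce: drop elements whose leading term is divisible by another's, tail-reduce, and make monic.
Reduced Gröbner basis: {x, y - 2, z + 1}.
The reduced Gröbner basis of I + (p) is {x, y - 2, z + 1} ≠ {1}, a proper ideal, so the enlarged system stays consistent: p is independent of I, with normal form xz - z - 1.

xz - 2y + z is independent of I; its normal form modulo I is xz - z - 1.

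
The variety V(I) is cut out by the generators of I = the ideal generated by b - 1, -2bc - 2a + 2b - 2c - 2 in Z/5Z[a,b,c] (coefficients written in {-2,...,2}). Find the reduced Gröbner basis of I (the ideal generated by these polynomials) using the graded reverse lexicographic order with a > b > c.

G = {a + 2c, b - 1}

This is the nonlinear analogue of row-reducing a linear system.

f_1 = b - 1, LT = b.
f_2 = -2bc - 2a + 2b - 2c - 2, LT = bc.

S(f_1,f_2): lcm = bc. S = -a + b - 2c - 1.
  leading term a: no divisor's leading term divides it; move -a to the remainder.
  leading term b: subtract (1)·f_1 from b - 2c - 1 → -2c
  leading term c: no divisor's leading term divides it; move -2c to the remainder.
  remainder -a - 2c ≠ 0; add g_3 = -a - 2c to the basis.

The other S-polynomials (S(f_1,g_3), S(f_2,g_3)) all reduce to 0 modulo the current basis, so we have a Gröbner basis.
Inter-reduce: drop elements whose leading term is divisible by another's, tail-reduce, and make monic.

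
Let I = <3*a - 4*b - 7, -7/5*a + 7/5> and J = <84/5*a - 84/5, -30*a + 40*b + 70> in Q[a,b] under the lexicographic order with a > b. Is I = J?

Yes, the ideals are equal.

Equality of ideals is decidable: compute both reduced Gröbner bases (unique for the ordering) and check whether they agree.
Buchberger on the first generating set:
f_1 = 3*a - 4*b - 7, LT = a.
f_2 = -7/5*a + 7/5, LT = a.

S(f_1,f_2): lcm = a. S = -4/3*b - 4/3.
  leading term b: no divisor's leading term divides it; move -4/3*b to the remainder.
  leading term 1: no divisor's leading term divides it; move -4/3 to the remainder.
  remainder -4/3*b - 4/3 ≠ 0; add g_3 = -4/3*b - 4/3 to the basis.

S(f_1,g_3): leading monomials are coprime, so the S-polynomial reduces to 0 (Buchberger's first criterion).
S(f_2,g_3): leading monomials are coprime, so the S-polynomial reduces to 0 (Buchberger's first criterion).
Every S-polynomial of the final basis reduces to 0, so we have a Gröbner basis.
Inter-reduce: drop elements whose leading term is divisible by another's, tail-reduce, and make monic.
Reduced Gröbner basis: {a - 1, b + 1}.

Buchberger on the second generating set:
h_1 = 84/5*a - 84/5, LT = a.
h_2 = -30*a + 40*b + 70, LT = a.

S(h_1,h_2): lcm = a. S = 4/3*b + 4/3.
  leading term b: no divisor's leading term divides it; move 4/3*b to the remainder.
  leading term 1: no divisor's leading term divides it; move 4/3 to the remainder.
  remainder 4/3*b + 4/3 ≠ 0; add k_3 = 4/3*b + 4/3 to the basis.

S(h_1,k_3): leading monomials are coprime, so the S-polynomial reduces to 0 (Buchberger's first criterion).
S(h_2,k_3): leading monomials are coprime, so the S-polynomial reduces to 0 (Buchberger's first criterion).
Every S-polynomial of the final basis reduces to 0, so we have a Gröbner basis.
Inter-reduce: drop elements whose leading term is divisible by another's, tail-reduce, and make monic.
Reduced Gröbner basis: {a - 1, b + 1}.

These coincide, so the ideals are equal.
The same test decides containment: I ⊆ J iff every generator of I reduces to 0 modulo a Gröbner basis of J.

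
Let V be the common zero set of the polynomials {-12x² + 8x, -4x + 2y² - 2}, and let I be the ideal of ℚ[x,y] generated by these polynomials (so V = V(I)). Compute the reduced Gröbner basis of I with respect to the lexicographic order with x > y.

G = {x - ½y² + ½, y⁴ - 10/3y² + 7/3}

f_1 = -12x² + 8x, LT = x².
f_2 = -4x + 2y² - 2, LT = x.

S(f_1,f_2): lcm = x². S = ½xy² - 7/6x.
  reduce S modulo (f_1, f_2):
  remainder ¼y⁴ - ⅚y² + 7/12 ≠ 0; add g_3 = ¼y⁴ - ⅚y² + 7/12 to the basis.

The other S-polynomials (S(f_1,g_3), S(f_2,g_3)) all reduce to 0 modulo the current basis, so we have a Gröbner basis.
Inter-reduce: drop elements whose leading term is divisible by another's, tail-reduce, and make monic.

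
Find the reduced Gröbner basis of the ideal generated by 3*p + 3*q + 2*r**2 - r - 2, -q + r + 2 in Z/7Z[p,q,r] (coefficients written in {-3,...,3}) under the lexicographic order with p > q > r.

f_1 = 3*p + 3*q + 2*r**2 - r - 2, LT = p.
f_2 = -q + r + 2, LT = q.

S(f_1,f_2): leading monomials are coprime, so the S-polynomial reduces to 0 (Buchberger's first criterion).
Every S-polynomial of the final basis reduces to 0, so we have a Gröbner basis.

G = {p + 3*r**2 + 3*r - 1, q - r - 2}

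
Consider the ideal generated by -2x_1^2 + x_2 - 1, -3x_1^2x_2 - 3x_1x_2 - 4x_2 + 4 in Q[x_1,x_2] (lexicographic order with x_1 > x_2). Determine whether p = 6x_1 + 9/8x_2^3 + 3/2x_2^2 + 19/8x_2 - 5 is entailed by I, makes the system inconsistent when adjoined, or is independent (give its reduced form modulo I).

First compute the reduced Gröbner basis of I by Buchberger's algorithm.
f_1 = -2x_1^2 + x_2 - 1, LT = x_1^2.
f_2 = -3x_1^2x_2 - 3x_1x_2 - 4x_2 + 4, LT = x_1^2x_2.

S(f_1,f_2): lcm = x_1^2x_2. S = -x_1x_2 - 1/2x_2^2 - 5/6x_2 + 4/3.
  leading term x_1x_2: no divisor's leading term divides it; move -x_1x_2 to the remainder.
  leading term x_2^2: no divisor's leading term divides it; move -1/2x_2^2 to the remainder.
  leading term x_2: no divisor's leading term divides it; move -5/6x_2 to the remainder.
  leading term 1: no divisor's leading term divides it; move 4/3 to the remainder.
  remainder -x_1x_2 - 1/2x_2^2 - 5/6x_2 + 4/3 ≠ 0; add h_3 = -x_1x_2 - 1/2x_2^2 - 5/6x_2 + 4/3 to the basis.

S(f_1,h_3): lcm = x_1^2x_2. S = -1/2x_1x_2^2 - 5/6x_1x_2 + 4/3x_1 - 1/2x_2^2 + 1/2x_2.
  leading term x_1x_2^2: subtract (1/2x_2)·h_3 from -1/2x_1x_2^2 - 5/6x_1x_2 + 4/3x_1 - 1/2x_2^2 + 1/2x_2 → -5/6x_1x_2 + 4/3x_1 + 1/4x_2^3 - 1/12x_2^2 - 1/6x_2
  leading term x_1x_2: subtract (5/6)·h_3 from -5/6x_1x_2 + 4/3x_1 + 1/4x_2^3 - 1/12x_2^2 - 1/6x_2 → 4/3x_1 + 1/4x_2^3 + 1/3x_2^2 + 19/36x_2 - 10/9
  leading term x_1: no divisor's leading term divides it; move 4/3x_1 to the remainder.
  leading term x_2^3: no divisor's leading term divides it; move 1/4x_2^3 to the remainder.
  leading term x_2^2: no divisor's leading term divides it; move 1/3x_2^2 to the remainder.
  leading term x_2: no divisor's leading term divides it; move 19/36x_2 to the remainder.
  leading term 1: no divisor's leading term divides it; move -10/9 to the remainder.
  remainder 4/3x_1 + 1/4x_2^3 + 1/3x_2^2 + 19/36x_2 - 10/9 ≠ 0; add h_4 = 4/3x_1 + 1/4x_2^3 + 1/3x_2^2 + 19/36x_2 - 10/9 to the basis.

S(f_1,h_4): lcm = x_1^2. S = -3/16x_1x_2^3 - 1/4x_1x_2^2 - 19/48x_1x_2 + 5/6x_1 - 1/2x_2 + 1/2.
  leading term x_1x_2^3: subtract (3/16x_2^2)·h_3 from -3/16x_1x_2^3 - 1/4x_1x_2^2 - 19/48x_1x_2 + 5/6x_1 - 1/2x_2 + 1/2 → -1/4x_1x_2^2 - 19/48x_1x_2 + 5/6x_1 + 3/32x_2^4 + 5/32x_2^3 - 1/4x_2^2 - 1/2x_2 + 1/2
  leading term x_1x_2^2: subtract (1/4x_2)·h_3 from -1/4x_1x_2^2 - 19/48x_1x_2 + 5/6x_1 + 3/32x_2^4 + 5/32x_2^3 - 1/4x_2^2 - 1/2x_2 + 1/2 → -19/48x_1x_2 + 5/6x_1 + 3/32x_2^4 + 9/32x_2^3 - 1/24x_2^2 - 5/6x_2 + 1/2
  leading term x_1x_2: subtract (19/48)·h_3 from -19/48x_1x_2 + 5/6x_1 + 3/32x_2^4 + 9/32x_2^3 - 1/24x_2^2 - 5/6x_2 + 1/2 → 5/6x_1 + 3/32x_2^4 + 9/32x_2^3 + 5/32x_2^2 - 145/288x_2 - 1/36
  leading term x_1: subtract (5/8)·h_4 from 5/6x_1 + 3/32x_2^4 + 9/32x_2^3 + 5/32x_2^2 - 145/288x_2 - 1/36 → 3/32x_2^4 + 1/8x_2^3 - 5/96x_2^2 - 5/6x_2 + 2/3
  leading term x_2^4: no divisor's leading term divides it; move 3/32x_2^4 to the remainder.
  leading term x_2^3: no divisor's leading term divides it; move 1/8x_2^3 to the remainder.
  leading term x_2^2: no divisor's leading term divides it; move -5/96x_2^2 to the remainder.
  leading term x_2: no divisor's leading term divides it; move -5/6x_2 to the remainder.
  leading term 1: no divisor's leading term divides it; move 2/3 to the remainder.
  remainder 3/32x_2^4 + 1/8x_2^3 - 5/96x_2^2 - 5/6x_2 + 2/3 ≠ 0; add h_5 = 3/32x_2^4 + 1/8x_2^3 - 5/96x_2^2 - 5/6x_2 + 2/3 to the basis.

The other S-polynomials (S(f_2,h_3), S(f_2,h_4), S(h_3,h_4), S(f_1,h_5), S(f_2,h_5), S(h_3,h_5), S(h_4,h_5)) all reduce to 0 modulo the current basis, so we have a Gröbner basis.
Inter-reduce: drop elements whose leading term is divisible by another's, tail-reduce, and make monic.
Reduced Gröbner basis: {x_1 + 3/16x_2^3 + 1/4x_2^2 + 19/48x_2 - 5/6, x_2^4 + 4/3x_2^3 - 5/9x_2^2 - 80/9x_2 + 64/9}.
Label its elements g_1 = x_1 + 3/16x_2^3 + 1/4x_2^2 + 19/48x_2 - 5/6, g_2 = x_2^4 + 4/3x_2^3 - 5/9x_2^2 - 80/9x_2 + 64/9.

Reduce p = 6x_1 + 9/8x_2^3 + 3/2x_2^2 + 19/8x_2 - 5 modulo G:
  leading term x_1: subtract (6)·g_1 from 6x_1 + 9/8x_2^3 + 3/2x_2^2 + 19/8x_2 - 5 → 0
  normal form = 0.
Since the normal form is 0, p ∈ I.

Ideal membership is decidable via reduction modulo a Gröbner basis.

6x_1 + 9/8x_2^3 + 3/2x_2^2 + 19/8x_2 - 5 lies in I (it reduces to 0).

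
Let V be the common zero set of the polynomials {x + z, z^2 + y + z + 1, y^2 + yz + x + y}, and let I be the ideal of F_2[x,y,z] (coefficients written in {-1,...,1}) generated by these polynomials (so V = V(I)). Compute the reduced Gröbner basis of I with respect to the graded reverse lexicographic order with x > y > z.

The reduced Gröbner basis is the canonical form of the ideal for this ordering.

f_1 = x + z, LT = x.
f_2 = z^2 + y + z + 1, LT = z^2.
f_3 = y^2 + yz + x + y, LT = y^2.

The S-polynomials (S(f_1,f_2), S(f_1,f_3), S(f_2,f_3)) all reduce to 0 modulo the current basis, so we have a Gröbner basis.

G = {y^2 + yz + y + z, z^2 + y + z + 1, x + z}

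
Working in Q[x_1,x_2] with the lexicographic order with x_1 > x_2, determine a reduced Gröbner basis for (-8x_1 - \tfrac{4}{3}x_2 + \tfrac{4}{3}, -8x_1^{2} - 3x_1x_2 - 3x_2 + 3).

f_1 = -8x_1 - \tfrac{4}{3}x_2 + \tfrac{4}{3}, LT = x_1.
f_2 = -8x_1^{2} - 3x_1x_2 - 3x_2 + 3, LT = x_1^{2}.

S(f_1,f_2): lcm = x_1^{2}. S = -\tfrac{5}{24}x_1x_2 - \tfrac{1}{6}x_1 - \tfrac{3}{8}x_2 + \tfrac{3}{8}.
  leading term x_1x_2: subtract (\tfrac{5}{192}x_2)·f_1 from -\tfrac{5}{24}x_1x_2 - \tfrac{1}{6}x_1 - \tfrac{3}{8}x_2 + \tfrac{3}{8} → -\tfrac{1}{6}x_1 + \tfrac{5}{144}x_2^{2} - \tfrac{59}{144}x_2 + \tfrac{3}{8}
  leading term x_1: subtract (\tfrac{1}{48})·f_1 from -\tfrac{1}{6}x_1 + \tfrac{5}{144}x_2^{2} - \tfrac{59}{144}x_2 + \tfrac{3}{8} → \tfrac{5}{144}x_2^{2} - \tfrac{55}{144}x_2 + \tfrac{25}{72}
  leading term x_2^{2}: no divisor's leading term divides it; move \tfrac{5}{144}x_2^{2} to the remainder.
  leading term x_2: no divisor's leading term divides it; move -\tfrac{55}{144}x_2 to the remainder.
  leading term 1: no divisor's leading term divides it; move \tfrac{25}{72} to the remainder.
  remainder \tfrac{5}{144}x_2^{2} - \tfrac{55}{144}x_2 + \tfrac{25}{72} ≠ 0; add g_3 = \tfrac{5}{144}x_2^{2} - \tfrac{55}{144}x_2 + \tfrac{25}{72} to the basis.

The other S-polynomials (S(f_1,g_3), S(f_2,g_3)) all reduce to 0 modulo the current basis, so we have a Gröbner basis.
Inter-reduce: drop elements whose leading term is divisible by another's, tail-reduce, and make monic.

G = {x_1 + \tfrac{1}{6}x_2 - \tfrac{1}{6}, x_2^{2} - 11x_2 + 10}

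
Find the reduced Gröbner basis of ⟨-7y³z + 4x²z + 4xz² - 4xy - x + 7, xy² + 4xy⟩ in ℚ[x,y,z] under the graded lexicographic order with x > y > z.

f_1 = -7y³z + 4x²z + 4xz² - 4xy - x + 7, LT = y³z.
f_2 = xy² + 4xy, LT = xy².

S(f_1,f_2): lcm = xy³z. S = -4/7x³z - 4/7x²z² - 4xy²z + 4/7x²y + 1/7x² - x.
  leading term x³z: no divisor's leading term divides it; move -4/7x³z to the remainder.
  leading term x²z²: no divisor's leading term divides it; move -4/7x²z² to the remainder.
  leading term xy²z: subtract (-4z)·f_2 from -4xy²z + 4/7x²y + 1/7x² - x → 4/7x²y + 16xyz + 1/7x² - x
  leading term x²y: no divisor's leading term divides it; move 4/7x²y to the remainder.
  leading term xyz: no divisor's leading term divides it; move 16xyz to the remainder.
  leading term x²: no divisor's leading term divides it; move 1/7x² to the remainder.
  leading term x: no divisor's leading term divides it; move -x to the remainder.
  remainder -4/7x³z - 4/7x²z² + 4/7x²y + 16xyz + 1/7x² - x ≠ 0; add g_3 = -4/7x³z - 4/7x²z² + 4/7x²y + 16xyz + 1/7x² - x to the basis.

S(f_1,g_3): lcm = x³y³z. S = -x²y³z² - 4/7x⁵z - 4/7x⁴z² + x²y⁴ + 28xy⁴z + 4/7x⁴y + ¼x²y³ + 1/7x⁴ - 7/4xy³ - x³.
  leading term x²y³z²: subtract (1/7x²z)·f_1 from -x²y³z² - 4/7x⁵z - 4/7x⁴z² + x²y⁴ + 28xy⁴z + 4/7x⁴y + ¼x²y³ + 1/7x⁴ - 7/4xy³ - x³ → -4/7x⁵z - 8/7x⁴z² - 4/7x³z³ + x²y⁴ + 28xy⁴z + 4/7x⁴y + 4/7x³yz + ¼x²y³ + 1/7x⁴ + 1/7x³z - 7/4xy³ - x³ - x²z
  leading term x⁵z: subtract (x²)·g_3 from -4/7x⁵z - 8/7x⁴z² - 4/7x³z³ + x²y⁴ + 28xy⁴z + 4/7x⁴y + 4/7x³yz + ¼x²y³ + 1/7x⁴ + 1/7x³z - 7/4xy³ - x³ - x²z → -4/7x⁴z² - 4/7x³z³ + x²y⁴ + 28xy⁴z - 108/7x³yz + ¼x²y³ + 1/7x³z - 7/4xy³ - x²z
  leading term x⁴z²: subtract (xz)·g_3 from -4/7x⁴z² - 4/7x³z³ + x²y⁴ + 28xy⁴z - 108/7x³yz + ¼x²y³ + 1/7x³z - 7/4xy³ - x²z → x²y⁴ + 28xy⁴z - 16x³yz + ¼x²y³ - 16x²yz² - 7/4xy³
  leading term x²y⁴: subtract (xy²)·f_2 from x²y⁴ + 28xy⁴z - 16x³yz + ¼x²y³ - 16x²yz² - 7/4xy³ → 28xy⁴z - 16x³yz - 15/4x²y³ - 16x²yz² - 7/4xy³
  leading term xy⁴z: subtract (-4xy)·f_1 from 28xy⁴z - 16x³yz - 15/4x²y³ - 16x²yz² - 7/4xy³ → -15/4x²y³ - 16x²y² - 7/4xy³ - 4x²y + 28xy
  leading term x²y³: subtract (-15/4xy)·f_2 from -15/4x²y³ - 16x²y² - 7/4xy³ - 4x²y + 28xy → -x²y² - 7/4xy³ - 4x²y + 28xy
  leading term x²y²: subtract (-x)·f_2 from -x²y² - 7/4xy³ - 4x²y + 28xy → -7/4xy³ + 28xy
  leading term xy³: subtract (-7/4y)·f_2 from -7/4xy³ + 28xy → 7xy² + 28xy
  leading term xy²: subtract (7)·f_2 from 7xy² + 28xy → 0
  remainder 0.

S(f_2,g_3): lcm = x³y²z. S = -x²y²z² + 4x³yz + x²y³ + 28xy³z + ¼x²y² - 7/4xy².
  leading term x²y²z²: subtract (-xz²)·f_2 from -x²y²z² + 4x³yz + x²y³ + 28xy³z + ¼x²y² - 7/4xy² → 4x³yz + x²y³ + 4x²yz² + 28xy³z + ¼x²y² - 7/4xy²
  leading term x³yz: subtract (-7y)·g_3 from 4x³yz + x²y³ + 4x²yz² + 28xy³z + ¼x²y² - 7/4xy² → x²y³ + 28xy³z + 17/4x²y² + 112xy²z + x²y - 7/4xy² - 7xy
  leading term x²y³: subtract (xy)·f_2 from x²y³ + 28xy³z + 17/4x²y² + 112xy²z + x²y - 7/4xy² - 7xy → 28xy³z + ¼x²y² + 112xy²z + x²y - 7/4xy² - 7xy
  leading term xy³z: subtract (-4x)·f_1 from 28xy³z + ¼x²y² + 112xy²z + x²y - 7/4xy² - 7xy → 16x³z + ¼x²y² + 16x²z² + 112xy²z - 15x²y - 7/4xy² - 4x² - 7xy + 28x
  leading term x³z: subtract (-28)·g_3 from 16x³z + ¼x²y² + 16x²z² + 112xy²z - 15x²y - 7/4xy² - 4x² - 7xy + 28x → ¼x²y² + 112xy²z + x²y - 7/4xy² + 448xyz - 7xy
  leading term x²y²: subtract (¼x)·f_2 from ¼x²y² + 112xy²z + x²y - 7/4xy² + 448xyz - 7xy → 112xy²z - 7/4xy² + 448xyz - 7xy
  leading term xy²z: subtract (112z)·f_2 from 112xy²z - 7/4xy² + 448xyz - 7xy → -7/4xy² - 7xy
  leading term xy²: subtract (-7/4)·f_2 from -7/4xy² - 7xy → 0
  remainder 0.

Every S-polynomial of the final basis reduces to 0, so we have a Gröbner basis.

G = {x³z + x²z² - x²y - 28xyz - ¼x² + 7/4x, y³z - 4/7x²z - 4/7xz² + 4/7xy + 1/7x - 1, xy² + 4xy}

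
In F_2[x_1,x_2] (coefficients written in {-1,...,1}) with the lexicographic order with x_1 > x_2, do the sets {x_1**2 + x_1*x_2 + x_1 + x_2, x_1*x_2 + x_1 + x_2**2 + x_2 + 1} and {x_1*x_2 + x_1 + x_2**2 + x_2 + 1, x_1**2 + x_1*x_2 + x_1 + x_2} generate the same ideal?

For a fixed monomial order, each ideal has a unique reduced Gröbner basis; comparing bases decides equality.
Buchberger on the first generating set:
f_1 = x_1**2 + x_1*x_2 + x_1 + x_2, LT = x_1**2.
f_2 = x_1*x_2 + x_1 + x_2**2 + x_2 + 1, LT = x_1*x_2.

S(f_1,f_2): lcm = x_1**2*x_2. S = x_1**2 + x_1 + x_2**2.
  leading term x_1**2: subtract (1)·f_1 from x_1**2 + x_1 + x_2**2 → x_1*x_2 + x_2**2 + x_2
  leading term x_1*x_2: subtract (1)·f_2 from x_1*x_2 + x_2**2 + x_2 → x_1 + 1
  leading term x_1: no divisor's leading term divides it; move x_1 to the remainder.
  leading term 1: no divisor's leading term divides it; move 1 to the remainder.
  remainder x_1 + 1 ≠ 0; add g_3 = x_1 + 1 to the basis.

S(f_1,g_3): lcm = x_1**2. S = x_1*x_2 + x_2.
  leading term x_1*x_2: subtract (1)·f_2 from x_1*x_2 + x_2 → x_1 + x_2**2 + 1
  leading term x_1: subtract (1)·g_3 from x_1 + x_2**2 + 1 → x_2**2
  leading term x_2**2: no divisor's leading term divides it; move x_2**2 to the remainder.
  remainder x_2**2 ≠ 0; add g_4 = x_2**2 to the basis.

The other S-polynomials (S(f_2,g_3), S(f_1,g_4), S(f_2,g_4), S(g_3,g_4)) all reduce to 0 modulo the current basis, so we have a Gröbner basis.
Inter-reduce: drop elements whose leading term is divisible by another's, tail-reduce, and make monic.
Reduced Gröbner basis: {x_1 + 1, x_2**2}.

Buchberger on the second generating set:
h_1 = x_1*x_2 + x_1 + x_2**2 + x_2 + 1, LT = x_1*x_2.
h_2 = x_1**2 + x_1*x_2 + x_1 + x_2, LT = x_1**2.

S(h_1,h_2): lcm = x_1**2*x_2. S = x_1**2 + x_1 + x_2**2.
  leading term x_1**2: subtract (1)·h_2 from x_1**2 + x_1 + x_2**2 → x_1*x_2 + x_2**2 + x_2
  leading term x_1*x_2: subtract (1)·h_1 from x_1*x_2 + x_2**2 + x_2 → x_1 + 1
  leading term x_1: no divisor's leading term divides it; move x_1 to the remainder.
  leading term 1: no divisor's leading term divides it; move 1 to the remainder.
  remainder x_1 + 1 ≠ 0; add k_3 = x_1 + 1 to the basis.

S(h_1,k_3): lcm = x_1*x_2. S = x_1 + x_2**2 + 1.
  leading term x_1: subtract (1)·k_3 from x_1 + x_2**2 + 1 → x_2**2
  leading term x_2**2: no divisor's leading term divides it; move x_2**2 to the remainder.
  remainder x_2**2 ≠ 0; add k_4 = x_2**2 to the basis.

The other S-polynomials (S(h_2,k_3), S(h_1,k_4), S(h_2,k_4), S(k_3,k_4)) all reduce to 0 modulo the current basis, so we have a Gröbner basis.
Inter-reduce: drop elements whose leading term is divisible by another's, tail-reduce, and make monic.
Reduced Gröbner basis: {x_1 + 1, x_2**2}.

The two bases agree; hence the ideals are identical.

Yes, the ideals are equal.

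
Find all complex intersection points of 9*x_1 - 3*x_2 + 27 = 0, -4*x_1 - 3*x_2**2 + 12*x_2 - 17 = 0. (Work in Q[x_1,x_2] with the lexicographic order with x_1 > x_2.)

Compute a lex Gröbner basis by Buchberger's algorithm.
f_1 = 9*x_1 - 3*x_2 + 27, LT = x_1.
f_2 = -4*x_1 - 3*x_2**2 + 12*x_2 - 17, LT = x_1.

S(f_1,f_2): lcm = x_1. S = -3/4*x_2**2 + 8/3*x_2 - 5/4.
  reduce S modulo (f_1, f_2):
  remainder -3/4*x_2**2 + 8/3*x_2 - 5/4 ≠ 0; add h_3 = -3/4*x_2**2 + 8/3*x_2 - 5/4 to the basis.

The other S-polynomials (S(f_1,h_3), S(f_2,h_3)) all reduce to 0 modulo the current basis, so we have a Gröbner basis.
Inter-reduce: drop elements whose leading term is divisible by another's, tail-reduce, and make monic.
Reduced Gröbner basis: {x_1 - 1/3*x_2 + 3, x_2**2 - 32/9*x_2 + 5/3}.

The lex basis is triangular: the last element involves only x_2. Solving x_2**2 - 32/9*x_2 + 5/3 = 0 gives x_2 ∈ {5/9, 3}; substituting each value into the earlier elements determines the remaining variables.
  x_2 = 5/9: the earlier basis element becomes x_1 + 76/27 = 0, giving x_1 = -76/27 — point (-76/27, 5/9).
  x_2 = 3: the earlier basis element becomes x_1 + 2 = 0, giving x_1 = -2 — point (-2, 3).

{(-76/27, 5/9), (-2, 3)}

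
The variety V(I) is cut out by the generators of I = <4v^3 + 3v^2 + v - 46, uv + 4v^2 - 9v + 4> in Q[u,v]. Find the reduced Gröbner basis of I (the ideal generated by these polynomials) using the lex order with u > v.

Buchberger's algorithm terminates because the ascending chain of leading-term ideals stabilizes.

f_1 = 4v^3 + 3v^2 + v - 46, LT = v^3.
f_2 = uv + 4v^2 - 9v + 4, LT = uv.

S(f_1,f_2): lcm = uv^3. S = 3/4uv^2 + 1/4uv - 23/2u - 4v^4 + 9v^3 - 4v^2.
  leading term uv^2: subtract (3/4v)·f_2 from 3/4uv^2 + 1/4uv - 23/2u - 4v^4 + 9v^3 - 4v^2 → 1/4uv - 23/2u - 4v^4 + 6v^3 + 11/4v^2 - 3v
  leading term uv: subtract (1/4)·f_2 from 1/4uv - 23/2u - 4v^4 + 6v^3 + 11/4v^2 - 3v → -23/2u - 4v^4 + 6v^3 + 7/4v^2 - 3/4v - 1
  leading term u: no divisor's leading term divides it; move -23/2u to the remainder.
  leading term v^4: subtract (-v)·f_1 from -4v^4 + 6v^3 + 7/4v^2 - 3/4v - 1 → 9v^3 + 11/4v^2 - 187/4v - 1
  leading term v^3: subtract (9/4)·f_1 from 9v^3 + 11/4v^2 - 187/4v - 1 → -4v^2 - 49v + 205/2
  leading term v^2: no divisor's leading term divides it; move -4v^2 to the remainder.
  leading term v: no divisor's leading term divides it; move -49v to the remainder.
  leading term 1: no divisor's leading term divides it; move 205/2 to the remainder.
  remainder -23/2u - 4v^2 - 49v + 205/2 ≠ 0; add g_3 = -23/2u - 4v^2 - 49v + 205/2 to the basis.

The other S-polynomials (S(f_1,g_3), S(f_2,g_3)) all reduce to 0 modulo the current basis, so we have a Gröbner basis.
Inter-reduce: drop elements whose leading term is divisible by another's, tail-reduce, and make monic.

G = {u + 8/23v^2 + 98/23v - 205/23, v^3 + 3/4v^2 + 1/4v - 23/2}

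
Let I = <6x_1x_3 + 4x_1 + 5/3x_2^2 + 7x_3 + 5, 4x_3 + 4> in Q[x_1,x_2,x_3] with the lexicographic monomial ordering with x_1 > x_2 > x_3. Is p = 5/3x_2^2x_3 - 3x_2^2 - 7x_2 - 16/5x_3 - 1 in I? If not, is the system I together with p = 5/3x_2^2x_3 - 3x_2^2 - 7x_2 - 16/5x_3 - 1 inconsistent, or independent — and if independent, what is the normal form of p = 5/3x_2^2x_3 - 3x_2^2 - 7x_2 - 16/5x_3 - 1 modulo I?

First compute the reduced Gröbner basis of I by Buchberger's algorithm.
f_1 = 6x_1x_3 + 4x_1 + 5/3x_2^2 + 7x_3 + 5, LT = x_1x_3.
f_2 = 4x_3 + 4, LT = x_3.

S(f_1,f_2): lcm = x_1x_3. S = -1/3x_1 + 5/18x_2^2 + 7/6x_3 + 5/6.
  leading term x_1: no divisor's leading term divides it; move -1/3x_1 to the remainder.
  leading term x_2^2: no divisor's leading term divides it; move 5/18x_2^2 to the remainder.
  leading term x_3: subtract (7/24)·f_2 from 7/6x_3 + 5/6 → -1/3
  leading term 1: no divisor's leading term divides it; move -1/3 to the remainder.
  remainder -1/3x_1 + 5/18x_2^2 - 1/3 ≠ 0; add h_3 = -1/3x_1 + 5/18x_2^2 - 1/3 to the basis.

The other S-polynomials (S(f_1,h_3), S(f_2,h_3)) all reduce to 0 modulo the current basis, so we have a Gröbner basis.
Inter-reduce: drop elements whose leading term is divisible by another's, tail-reduce, and make monic.
Reduced Gröbner basis: {x_1 - 5/6x_2^2 + 1, x_3 + 1}.
Label its elements g_1 = x_1 - 5/6x_2^2 + 1, g_2 = x_3 + 1.

Reduce p = 5/3x_2^2x_3 - 3x_2^2 - 7x_2 - 16/5x_3 - 1 modulo G:
  leading term x_2^2x_3: subtract (5/3x_2^2)·g_2 from 5/3x_2^2x_3 - 3x_2^2 - 7x_2 - 16/5x_3 - 1 → -14/3x_2^2 - 7x_2 - 16/5x_3 - 1
  leading term x_2^2: no divisor's leading term divides it; move -14/3x_2^2 to the remainder.
  leading term x_2: no divisor's leading term divides it; move -7x_2 to the remainder.
  leading term x_3: subtract (-16/5)·g_2 from -16/5x_3 - 1 → 11/5
  leading term 1: no divisor's leading term divides it; move 11/5 to the remainder.
  normal form = -14/3x_2^2 - 7x_2 + 11/5.
The normal form is nonzero, so p ∉ I. Since p minus its normal form lies in I, I + (p) = I + (r) where r = -14/3x_2^2 - 7x_2 + 11/5; decide whether this ideal is the whole ring.
Run Buchberger on G together with r (pairs among the g_i already reduce to 0 since G is a Gröbner basis):
g_1 = x_1 - 5/6x_2^2 + 1, LT = x_1.
g_2 = x_3 + 1, LT = x_3.
r = -14/3x_2^2 - 7x_2 + 11/5, LT = x_2^2.

The S-polynomials (S(g_1,g_2), S(g_1,r), S(g_2,r)) all reduce to 0 modulo the current basis, so we have a Gröbner basis.
Inter-reduce: drop elements whose leading term is divisible by another's, tail-reduce, and make monic.
Reduced Gröbner basis: {x_1 + 5/4x_2 + 17/28, x_2^2 + 3/2x_2 - 33/70, x_3 + 1}.
The reduced Gröbner basis of I + (p) is {x_1 + 5/4x_2 + 17/28, x_2^2 + 3/2x_2 - 33/70, x_3 + 1} ≠ {1}, a proper ideal, so the enlarged system stays consistent: p is independent of I, with normal form -14/3x_2^2 - 7x_2 + 11/5.

5/3x_2^2x_3 - 3x_2^2 - 7x_2 - 16/5x_3 - 1 is independent of I; its normal form modulo I is -14/3x_2^2 - 7x_2 + 11/5.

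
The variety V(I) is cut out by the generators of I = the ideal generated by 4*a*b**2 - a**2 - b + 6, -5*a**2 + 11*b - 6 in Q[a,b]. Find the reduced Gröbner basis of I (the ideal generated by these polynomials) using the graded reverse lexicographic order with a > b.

f_1 = 4*a*b**2 - a**2 - b + 6, LT = a*b**2.
f_2 = -5*a**2 + 11*b - 6, LT = a**2.

S(f_1,f_2): lcm = a**2*b**2. S = -1/4*a**3 + 11/5*b**3 - 1/4*a*b - 6/5*b**2 + 3/2*a.
  leading term a**3: subtract (1/20*a)·f_2 from -1/4*a**3 + 11/5*b**3 - 1/4*a*b - 6/5*b**2 + 3/2*a → 11/5*b**3 - 4/5*a*b - 6/5*b**2 + 9/5*a
  leading term b**3: no divisor's leading term divides it; move 11/5*b**3 to the remainder.
  leading term a*b: no divisor's leading term divides it; move -4/5*a*b to the remainder.
  leading term b**2: no divisor's leading term divides it; move -6/5*b**2 to the remainder.
  leading term a: no divisor's leading term divides it; move 9/5*a to the remainder.
  remainder 11/5*b**3 - 4/5*a*b - 6/5*b**2 + 9/5*a ≠ 0; add g_3 = 11/5*b**3 - 4/5*a*b - 6/5*b**2 + 9/5*a to the basis.

S(f_1,g_3): lcm = a*b**3. S = 5/44*a**2*b + 6/11*a*b**2 - 9/11*a**2 - 1/4*b**2 + 3/2*b.
  leading term a**2*b: subtract (-1/44*b)·f_2 from 5/44*a**2*b + 6/11*a*b**2 - 9/11*a**2 - 1/4*b**2 + 3/2*b → 6/11*a*b**2 - 9/11*a**2 + 15/11*b
  leading term a*b**2: subtract (3/22)·f_1 from 6/11*a*b**2 - 9/11*a**2 + 15/11*b → -15/22*a**2 + 3/2*b - 9/11
  leading term a**2: subtract (3/22)·f_2 from -15/22*a**2 + 3/2*b - 9/11 → 0
  remainder 0.

S(f_2,g_3): leading monomials are coprime, so the S-polynomial reduces to 0 (Buchberger's first criterion).
Every S-polynomial of the final basis reduces to 0, so we have a Gröbner basis.

G = {a*b**2 - 4/5*b + 9/5, b**3 - 4/11*a*b - 6/11*b**2 + 9/11*a, a**2 - 11/5*b + 6/5}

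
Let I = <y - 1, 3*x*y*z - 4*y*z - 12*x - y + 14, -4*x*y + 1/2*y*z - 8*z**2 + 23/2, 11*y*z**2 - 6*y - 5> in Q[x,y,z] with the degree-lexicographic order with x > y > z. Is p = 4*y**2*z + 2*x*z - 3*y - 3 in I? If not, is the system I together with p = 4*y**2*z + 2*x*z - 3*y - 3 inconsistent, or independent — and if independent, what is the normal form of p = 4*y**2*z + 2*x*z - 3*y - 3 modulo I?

First compute the reduced Gröbner basis of I by Buchberger's algorithm.
f_1 = y - 1, LT = y.
f_2 = 3*x*y*z - 4*y*z - 12*x - y + 14, LT = x*y*z.
f_3 = -4*x*y + 1/2*y*z - 8*z**2 + 23/2, LT = x*y.
f_4 = 11*y*z**2 - 6*y - 5, LT = y*z**2.

S(f_1,f_2): lcm = x*y*z. S = -x*z + 4/3*y*z + 4*x + 1/3*y - 14/3.
  reduce S modulo (f_1, f_2, f_3, f_4):
  remainder -x*z + 4*x + 4/3*z - 13/3 ≠ 0; add h_5 = -x*z + 4*x + 4/3*z - 13/3 to the basis.

S(f_1,f_3): lcm = x*y. S = 1/8*y*z - 2*z**2 - x + 23/8.
  reduce S modulo (f_1, f_2, f_3, f_4, h_5):
  remainder -2*z**2 - x + 1/8*z + 23/8 ≠ 0; add h_6 = -2*z**2 - x + 1/8*z + 23/8 to the basis.

S(f_1,f_4): lcm = y*z**2. S = -z**2 + 6/11*y + 5/11.
  reduce S modulo (f_1, f_2, f_3, f_4, h_5, h_6):
  remainder 1/2*x - 1/16*z - 7/16 ≠ 0; add h_7 = 1/2*x - 1/16*z - 7/16 to the basis.

S(f_2,f_4): lcm = x*y*z**2. S = -4/3*y*z**2 + 6/11*x*y - 4*x*z - 1/3*y*z + 5/11*x + 14/3*z.
  reduce S modulo (f_1, f_2, f_3, f_4, h_5, h_6, h_7):
  remainder -23/8*z + 23/8 ≠ 0; add h_8 = -23/8*z + 23/8 to the basis.

The other S-polynomials (S(f_2,f_3), S(f_3,f_4), S(f_1,h_5), S(f_2,h_5), S(f_3,h_5), S(f_4,h_5), S(f_1,h_6), S(f_2,h_6), S(f_3,h_6), S(f_4,h_6), S(h_5,h_6), S(f_1,h_7), S(f_2,h_7), S(f_3,h_7), S(f_4,h_7), S(h_5,h_7), S(h_6,h_7), S(f_1,h_8), S(f_2,h_8), S(f_3,h_8), S(f_4,h_8), S(h_5,h_8), S(h_6,h_8), S(h_7,h_8)) all reduce to 0 modulo the current basis, so we have a Gröbner basis.
Inter-reduce: drop elements whose leading term is divisible by another's, tail-reduce, and make monic.
Reduced Gröbner basis: {x - 1, y - 1, z - 1}.
Label its elements g_1 = x - 1, g_2 = y - 1, g_3 = z - 1.

Reduce p = 4*y**2*z + 2*x*z - 3*y - 3 modulo G:
  leading term y**2*z: subtract (4*y*z)·g_2 from 4*y**2*z + 2*x*z - 3*y - 3 → 2*x*z + 4*y*z - 3*y - 3
  leading term x*z: subtract (2*z)·g_1 from 2*x*z + 4*y*z - 3*y - 3 → 4*y*z - 3*y + 2*z - 3
  leading term y*z: subtract (4*z)·g_2 from 4*y*z - 3*y + 2*z - 3 → -3*y + 6*z - 3
  leading term y: subtract (-3)·g_2 from -3*y + 6*z - 3 → 6*z - 6
  leading term z: subtract (6)·g_3 from 6*z - 6 → 0
  normal form = 0.
Since the normal form is 0, p ∈ I.

4*y**2*z + 2*x*z - 3*y - 3 lies in I (it reduces to 0).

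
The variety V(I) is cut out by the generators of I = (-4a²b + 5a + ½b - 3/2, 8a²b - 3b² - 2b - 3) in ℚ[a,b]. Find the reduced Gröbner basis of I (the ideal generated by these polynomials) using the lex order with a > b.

Buchberger's algorithm terminates because the ascending chain of leading-term ideals stabilizes.

f_1 = -4a²b + 5a + ½b - 3/2, LT = a²b.
f_2 = 8a²b - 3b² - 2b - 3, LT = a²b.

S(f_1,f_2): lcm = a²b. S = -5/4a + ⅜b² + ⅛b + ¾.
  leading term a: no divisor's leading term divides it; move -5/4a to the remainder.
  leading term b²: no divisor's leading term divides it; move ⅜b² to the remainder.
  leading term b: no divisor's leading term divides it; move ⅛b to the remainder.
  leading term 1: no divisor's leading term divides it; move ¾ to the remainder.
  remainder -5/4a + ⅜b² + ⅛b + ¾ ≠ 0; add g_3 = -5/4a + ⅜b² + ⅛b + ¾ to the basis.

S(f_1,g_3): lcm = a²b. S = 3/10ab³ + 1/10ab² + ⅗ab - 5/4a - ⅛b + ⅜.
  leading term ab³: subtract (-6/25b³)·g_3 from 3/10ab³ + 1/10ab² + ⅗ab - 5/4a - ⅛b + ⅜ → 1/10ab² + ⅗ab - 5/4a + 9/100b⁵ + 3/100b⁴ + 9/50b³ - ⅛b + ⅜
  leading term ab²: subtract (-2/25b²)·g_3 from 1/10ab² + ⅗ab - 5/4a + 9/100b⁵ + 3/100b⁴ + 9/50b³ - ⅛b + ⅜ → ⅗ab - 5/4a + 9/100b⁵ + 3/50b⁴ + 19/100b³ + 3/50b² - ⅛b + ⅜
  leading term ab: subtract (-12/25b)·g_3 from ⅗ab - 5/4a + 9/100b⁵ + 3/50b⁴ + 19/100b³ + 3/50b² - ⅛b + ⅜ → -5/4a + 9/100b⁵ + 3/50b⁴ + 37/100b³ + 3/25b² + 47/200b + ⅜
  leading term a: subtract (1)·g_3 from -5/4a + 9/100b⁵ + 3/50b⁴ + 37/100b³ + 3/25b² + 47/200b + ⅜ → 9/100b⁵ + 3/50b⁴ + 37/100b³ - 51/200b² + 11/100b - ⅜
  leading term b⁵: no divisor's leading term divides it; move 9/100b⁵ to the remainder.
  leading term b⁴: no divisor's leading term divides it; move 3/50b⁴ to the remainder.
  leading term b³: no divisor's leading term divides it; move 37/100b³ to the remainder.
  leading term b²: no divisor's leading term divides it; move -51/200b² to the remainder.
  leading term b: no divisor's leading term divides it; move 11/100b to the remainder.
  leading term 1: no divisor's leading term divides it; move -⅜ to the remainder.
  remainder 9/100b⁵ + 3/50b⁴ + 37/100b³ - 51/200b² + 11/100b - ⅜ ≠ 0; add g_4 = 9/100b⁵ + 3/50b⁴ + 37/100b³ - 51/200b² + 11/100b - ⅜ to the basis.

The other S-polynomials (S(f_2,g_3), S(f_1,g_4), S(f_2,g_4), S(g_3,g_4)) all reduce to 0 modulo the current basis, so we have a Gröbner basis.
Inter-reduce: drop elements whose leading term is divisible by another's, tail-reduce, and make monic.

G = {a - 3/10b² - 1/10b - ⅗, b⁵ + ⅔b⁴ + 37/9b³ - 17/6b² + 11/9b - 25/6}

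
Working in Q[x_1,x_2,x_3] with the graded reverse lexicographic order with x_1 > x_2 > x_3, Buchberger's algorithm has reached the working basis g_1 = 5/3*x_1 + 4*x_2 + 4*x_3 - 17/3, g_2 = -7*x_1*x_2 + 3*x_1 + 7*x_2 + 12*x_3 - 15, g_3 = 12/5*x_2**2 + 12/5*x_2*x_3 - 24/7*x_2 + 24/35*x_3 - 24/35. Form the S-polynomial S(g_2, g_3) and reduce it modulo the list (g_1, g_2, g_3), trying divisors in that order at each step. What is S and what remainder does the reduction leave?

lcm(LM(g_2), LM(g_3)) = x_1*x_2**2.
S = (lcm/LT(g_2))·g_2 − (lcm/LT(g_3))·g_3 = -x_1*x_2*x_3 + x_1*x_2 - x_2**2 - 2/7*x_1*x_3 - 12/7*x_2*x_3 + 2/7*x_1 + 15/7*x_2.
Reduce S modulo (g_1, g_2, g_3) in that order:
  leading term x_1*x_2*x_3: subtract (-3/5*x_2*x_3)·g_1 from -x_1*x_2*x_3 + x_1*x_2 - x_2**2 - 2/7*x_1*x_3 - 12/7*x_2*x_3 + 2/7*x_1 + 15/7*x_2 → 12/5*x_2**2*x_3 + 12/5*x_2*x_3**2 + x_1*x_2 - x_2**2 - 2/7*x_1*x_3 - 179/35*x_2*x_3 + 2/7*x_1 + 15/7*x_2
  leading term x_2**2*x_3: subtract (x_3)·g_3 from 12/5*x_2**2*x_3 + 12/5*x_2*x_3**2 + x_1*x_2 - x_2**2 - 2/7*x_1*x_3 - 179/35*x_2*x_3 + 2/7*x_1 + 15/7*x_2 → x_1*x_2 - x_2**2 - 2/7*x_1*x_3 - 59/35*x_2*x_3 - 24/35*x_3**2 + 2/7*x_1 + 15/7*x_2 + 24/35*x_3
  leading term x_1*x_2: subtract (3/5*x_2)·g_1 from x_1*x_2 - x_2**2 - 2/7*x_1*x_3 - 59/35*x_2*x_3 - 24/35*x_3**2 + 2/7*x_1 + 15/7*x_2 + 24/35*x_3 → -17/5*x_2**2 - 2/7*x_1*x_3 - 143/35*x_2*x_3 - 24/35*x_3**2 + 2/7*x_1 + 194/35*x_2 + 24/35*x_3
  leading term x_2**2: subtract (-17/12)·g_3 from -17/5*x_2**2 - 2/7*x_1*x_3 - 143/35*x_2*x_3 - 24/35*x_3**2 + 2/7*x_1 + 194/35*x_2 + 24/35*x_3 → -2/7*x_1*x_3 - 24/35*x_2*x_3 - 24/35*x_3**2 + 2/7*x_1 + 24/35*x_2 + 58/35*x_3 - 34/35
  leading term x_1*x_3: subtract (-6/35*x_3)·g_1 from -2/7*x_1*x_3 - 24/35*x_2*x_3 - 24/35*x_3**2 + 2/7*x_1 + 24/35*x_2 + 58/35*x_3 - 34/35 → 2/7*x_1 + 24/35*x_2 + 24/35*x_3 - 34/35
  leading term x_1: subtract (6/35)·g_1 from 2/7*x_1 + 24/35*x_2 + 24/35*x_3 - 34/35 → 0
The remainder is 0, so this S-polynomial contributes no new basis element.

S(g_2, g_3) = -x_1*x_2*x_3 + x_1*x_2 - x_2**2 - 2/7*x_1*x_3 - 12/7*x_2*x_3 + 2/7*x_1 + 15/7*x_2; remainder on division = 0.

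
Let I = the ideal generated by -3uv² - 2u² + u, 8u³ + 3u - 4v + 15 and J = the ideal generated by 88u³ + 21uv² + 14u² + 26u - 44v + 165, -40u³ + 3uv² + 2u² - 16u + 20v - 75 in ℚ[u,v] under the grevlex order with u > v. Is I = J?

Two ideals are equal iff their reduced Gröbner bases coincide (the reduced basis is unique for a fixed ordering).
Buchberger on the first generating set:
f_1 = -3uv² - 2u² + u, LT = uv².
f_2 = 8u³ + 3u - 4v + 15, LT = u³.

S(f_1,f_2): lcm = u³v². S = ⅔u⁴ - ⅓u³ - ⅜uv² + ½v³ - 15/8v².
  leading term u⁴: subtract (1/12u)·f_2 from ⅔u⁴ - ⅓u³ - ⅜uv² + ½v³ - 15/8v² → -⅓u³ - ⅜uv² + ½v³ - ¼u² + ⅓uv - 15/8v² - 5/4u
  leading term u³: subtract (-1/24)·f_2 from -⅓u³ - ⅜uv² + ½v³ - ¼u² + ⅓uv - 15/8v² - 5/4u → -⅜uv² + ½v³ - ¼u² + ⅓uv - 15/8v² - 9/8u - ⅙v + ⅝
  leading term uv²: subtract (⅛)·f_1 from -⅜uv² + ½v³ - ¼u² + ⅓uv - 15/8v² - 9/8u - ⅙v + ⅝ → ½v³ + ⅓uv - 15/8v² - 5/4u - ⅙v + ⅝
  leading term v³: no divisor's leading term divides it; move ½v³ to the remainder.
  leading term uv: no divisor's leading term divides it; move ⅓uv to the remainder.
  leading term v²: no divisor's leading term divides it; move -15/8v² to the remainder.
  leading term u: no divisor's leading term divides it; move -5/4u to the remainder.
  leading term v: no divisor's leading term divides it; move -⅙v to the remainder.
  leading term 1: no divisor's leading term divides it; move ⅝ to the remainder.
  remainder ½v³ + ⅓uv - 15/8v² - 5/4u - ⅙v + ⅝ ≠ 0; add g_3 = ½v³ + ⅓uv - 15/8v² - 5/4u - ⅙v + ⅝ to the basis.

The other S-polynomials (S(f_1,g_3), S(f_2,g_3)) all reduce to 0 modulo the current basis, so we have a Gröbner basis.
Inter-reduce: drop elements whose leading term is divisible by another's, tail-reduce, and make monic.
Reduced Gröbner basis: {u³ + ⅜u - ½v + 15/8, uv² + ⅔u² - ⅓u, v³ + ⅔uv - 15/4v² - 5/2u - ⅓v + 5/4}.

Buchberger on the second generating set:
h_1 = 88u³ + 21uv² + 14u² + 26u - 44v + 165, LT = u³.
h_2 = -40u³ + 3uv² + 2u² - 16u + 20v - 75, LT = u³.

S(h_1,h_2): lcm = u³. S = 69/220uv² + 23/110u² - 23/220u.
  leading term uv²: no divisor's leading term divides it; move 69/220uv² to the remainder.
  leading term u²: no divisor's leading term divides it; move 23/110u² to the remainder.
  leading term u: no divisor's leading term divides it; move -23/220u to the remainder.
  remainder 69/220uv² + 23/110u² - 23/220u ≠ 0; add k_3 = 69/220uv² + 23/110u² - 23/220u to the basis.

S(h_1,k_3): lcm = u³v². S = 21/88uv⁴ - ⅔u⁴ + 7/44u²v² + ⅓u³ + 13/44uv² - ½v³ + 15/8v².
  leading term uv⁴: subtract (35/46v²)·k_3 from 21/88uv⁴ - ⅔u⁴ + 7/44u²v² + ⅓u³ + 13/44uv² - ½v³ + 15/8v² → -⅔u⁴ + ⅓u³ + ⅜uv² - ½v³ + 15/8v²
  leading term u⁴: subtract (-1/132u)·h_1 from -⅔u⁴ + ⅓u³ + ⅜uv² - ½v³ + 15/8v² → 7/44u²v² + 29/66u³ + ⅜uv² - ½v³ + 13/66u² - ⅓uv + 15/8v² + 5/4u
  leading term u²v²: subtract (35/69u)·k_3 from 7/44u²v² + 29/66u³ + ⅜uv² - ½v³ + 13/66u² - ⅓uv + 15/8v² + 5/4u → ⅓u³ + ⅜uv² - ½v³ + ¼u² - ⅓uv + 15/8v² + 5/4u
  leading term u³: subtract (1/264)·h_1 from ⅓u³ + ⅜uv² - ½v³ + ¼u² - ⅓uv + 15/8v² + 5/4u → 13/44uv² - ½v³ + 13/66u² - ⅓uv + 15/8v² + 38/33u + ⅙v - ⅝
  leading term uv²: subtract (65/69)·k_3 from 13/44uv² - ½v³ + 13/66u² - ⅓uv + 15/8v² + 38/33u + ⅙v - ⅝ → -½v³ - ⅓uv + 15/8v² + 5/4u + ⅙v - ⅝
  leading term v³: no divisor's leading term divides it; move -½v³ to the remainder.
  leading term uv: no divisor's leading term divides it; move -⅓uv to the remainder.
  leading term v²: no divisor's leading term divides it; move 15/8v² to the remainder.
  leading term u: no divisor's leading term divides it; move 5/4u to the remainder.
  leading term v: no divisor's leading term divides it; move ⅙v to the remainder.
  leading term 1: no divisor's leading term divides it; move -⅝ to the remainder.
  remainder -½v³ - ⅓uv + 15/8v² + 5/4u + ⅙v - ⅝ ≠ 0; add k_4 = -½v³ - ⅓uv + 15/8v² + 5/4u + ⅙v - ⅝ to the basis.

The other S-polynomials (S(h_2,k_3), S(h_1,k_4), S(h_2,k_4), S(k_3,k_4)) all reduce to 0 modulo the current basis, so we have a Gröbner basis.
Inter-reduce: drop elements whose leading term is divisible by another's, tail-reduce, and make monic.
Reduced Gröbner basis: {u³ + ⅜u - ½v + 15/8, uv² + ⅔u² - ⅓u, v³ + ⅔uv - 15/4v² - 5/2u - ⅓v + 5/4}.

The two bases agree; hence the ideals are identical.

Yes, the ideals are equal.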